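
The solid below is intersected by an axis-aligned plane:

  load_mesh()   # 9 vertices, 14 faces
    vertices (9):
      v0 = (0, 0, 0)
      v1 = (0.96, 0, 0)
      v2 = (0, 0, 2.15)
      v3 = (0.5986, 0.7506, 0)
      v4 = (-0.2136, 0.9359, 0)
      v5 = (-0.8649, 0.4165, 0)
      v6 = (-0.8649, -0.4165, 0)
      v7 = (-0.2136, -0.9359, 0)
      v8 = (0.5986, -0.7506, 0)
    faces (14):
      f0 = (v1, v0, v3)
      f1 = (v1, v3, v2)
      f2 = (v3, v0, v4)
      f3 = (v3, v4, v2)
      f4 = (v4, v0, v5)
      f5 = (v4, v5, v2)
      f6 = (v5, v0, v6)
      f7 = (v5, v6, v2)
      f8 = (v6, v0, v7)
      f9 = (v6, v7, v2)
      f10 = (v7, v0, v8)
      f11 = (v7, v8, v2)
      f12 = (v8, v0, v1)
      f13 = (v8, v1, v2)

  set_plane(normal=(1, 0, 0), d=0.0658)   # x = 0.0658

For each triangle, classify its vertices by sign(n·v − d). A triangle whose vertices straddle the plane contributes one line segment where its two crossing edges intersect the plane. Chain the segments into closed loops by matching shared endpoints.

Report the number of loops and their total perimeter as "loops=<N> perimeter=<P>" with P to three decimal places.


Straddling triangles (8 of 14):
  (v1,v0,v3) [+-+] → (0.0658, 0, 0)–(0.0658, 0.0825083, 0)  len=0.0825
  (v1,v3,v2) [++-] → (0.0658, 0.0825083, 1.91367)–(0.0658, 0, 2.00264)  len=0.1213
  (v3,v0,v4) [+--] → (0.0658, 0.0825083, 0)–(0.0658, 0.872156, 0)  len=0.7896
  (v3,v4,v2) [+--] → (0.0658, 0.872156, 0)–(0.0658, 0.0825083, 1.91367)  len=2.0702
  (v7,v0,v8) [--+] → (0.0658, -0.0825083, 0)–(0.0658, -0.872156, 0)  len=0.7896
  (v7,v8,v2) [-+-] → (0.0658, -0.872156, 0)–(0.0658, -0.0825083, 1.91367)  len=2.0702
  (v8,v0,v1) [+-+] → (0.0658, -0.0825083, 0)–(0.0658, 0, 0)  len=0.0825
  (v8,v1,v2) [++-] → (0.0658, 0, 2.00264)–(0.0658, -0.0825083, 1.91367)  len=0.1213

Chained into 1 loop(s):
  loop 1: 8 segments, perimeter = 6.1274
Total perimeter = 6.127

loops=1 perimeter=6.127


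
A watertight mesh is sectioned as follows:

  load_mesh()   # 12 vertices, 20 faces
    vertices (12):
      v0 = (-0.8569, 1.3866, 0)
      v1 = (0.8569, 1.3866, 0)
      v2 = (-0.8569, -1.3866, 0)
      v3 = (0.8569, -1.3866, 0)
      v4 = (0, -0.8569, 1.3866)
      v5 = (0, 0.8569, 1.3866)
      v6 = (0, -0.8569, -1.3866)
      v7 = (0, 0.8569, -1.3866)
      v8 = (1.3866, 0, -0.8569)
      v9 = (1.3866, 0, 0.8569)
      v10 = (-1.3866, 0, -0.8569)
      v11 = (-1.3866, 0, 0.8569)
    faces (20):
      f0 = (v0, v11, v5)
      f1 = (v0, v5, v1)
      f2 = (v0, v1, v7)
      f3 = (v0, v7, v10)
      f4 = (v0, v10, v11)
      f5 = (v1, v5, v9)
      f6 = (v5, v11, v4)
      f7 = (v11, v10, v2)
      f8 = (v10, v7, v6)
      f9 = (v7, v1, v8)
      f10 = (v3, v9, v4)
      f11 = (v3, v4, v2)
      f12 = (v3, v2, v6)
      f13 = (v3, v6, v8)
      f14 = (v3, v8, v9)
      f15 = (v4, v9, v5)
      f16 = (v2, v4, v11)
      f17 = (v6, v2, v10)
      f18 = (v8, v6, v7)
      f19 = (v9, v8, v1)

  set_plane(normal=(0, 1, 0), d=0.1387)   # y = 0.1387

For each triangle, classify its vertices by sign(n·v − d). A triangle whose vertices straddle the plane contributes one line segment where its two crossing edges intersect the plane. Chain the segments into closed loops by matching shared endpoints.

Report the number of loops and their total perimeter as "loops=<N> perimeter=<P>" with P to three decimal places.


Straddling triangles (10 of 20):
  (v0,v11,v5) [+-+] → (-1.33361, 0.1387, 0.771185)–(-1.16216, 0.1387, 0.942639)  len=0.2425
  (v0,v7,v10) [++-] → (-1.16216, 0.1387, -0.942639)–(-1.33361, 0.1387, -0.771185)  len=0.2425
  (v0,v10,v11) [+--] → (-1.33361, 0.1387, -0.771185)–(-1.33361, 0.1387, 0.771185)  len=1.5424
  (v1,v5,v9) [++-] → (1.16216, 0.1387, 0.942639)–(1.33361, 0.1387, 0.771185)  len=0.2425
  (v5,v11,v4) [+--] → (-1.16216, 0.1387, 0.942639)–(0, 0.1387, 1.3866)  len=1.2441
  (v10,v7,v6) [-+-] → (-1.16216, 0.1387, -0.942639)–(0, 0.1387, -1.3866)  len=1.2441
  (v7,v1,v8) [++-] → (1.33361, 0.1387, -0.771185)–(1.16216, 0.1387, -0.942639)  len=0.2425
  (v4,v9,v5) [--+] → (1.16216, 0.1387, 0.942639)–(0, 0.1387, 1.3866)  len=1.2441
  (v8,v6,v7) [--+] → (0, 0.1387, -1.3866)–(1.16216, 0.1387, -0.942639)  len=1.2441
  (v9,v8,v1) [--+] → (1.33361, 0.1387, -0.771185)–(1.33361, 0.1387, 0.771185)  len=1.5424

Chained into 1 loop(s):
  loop 1: 10 segments, perimeter = 9.0309
Total perimeter = 9.031

loops=1 perimeter=9.031


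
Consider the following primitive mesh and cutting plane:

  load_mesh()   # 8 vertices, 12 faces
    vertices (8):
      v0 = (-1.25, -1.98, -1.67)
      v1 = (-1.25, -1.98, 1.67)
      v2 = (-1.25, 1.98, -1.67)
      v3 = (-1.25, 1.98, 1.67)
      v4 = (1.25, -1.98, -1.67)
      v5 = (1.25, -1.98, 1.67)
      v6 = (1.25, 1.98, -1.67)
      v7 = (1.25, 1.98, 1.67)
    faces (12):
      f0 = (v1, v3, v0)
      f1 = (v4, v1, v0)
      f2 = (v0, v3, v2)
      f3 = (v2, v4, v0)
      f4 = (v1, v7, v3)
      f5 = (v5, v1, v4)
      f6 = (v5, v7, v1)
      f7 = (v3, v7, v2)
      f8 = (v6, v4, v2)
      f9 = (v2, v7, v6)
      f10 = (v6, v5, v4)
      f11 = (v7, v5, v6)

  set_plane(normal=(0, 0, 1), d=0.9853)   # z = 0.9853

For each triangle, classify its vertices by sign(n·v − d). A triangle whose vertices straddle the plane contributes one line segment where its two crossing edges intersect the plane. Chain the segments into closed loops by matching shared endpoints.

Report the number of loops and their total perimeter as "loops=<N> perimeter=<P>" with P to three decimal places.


loops=1 perimeter=12.920

Straddling triangles (8 of 12):
  (v1,v3,v0) [++-] → (-1.25, 1.1682, 0.9853)–(-1.25, -1.98, 0.9853)  len=3.1482
  (v4,v1,v0) [-+-] → (-0.7375, -1.98, 0.9853)–(-1.25, -1.98, 0.9853)  len=0.5125
  (v0,v3,v2) [-+-] → (-1.25, 1.1682, 0.9853)–(-1.25, 1.98, 0.9853)  len=0.8118
  (v5,v1,v4) [++-] → (-0.7375, -1.98, 0.9853)–(1.25, -1.98, 0.9853)  len=1.9875
  (v3,v7,v2) [++-] → (0.7375, 1.98, 0.9853)–(-1.25, 1.98, 0.9853)  len=1.9875
  (v2,v7,v6) [-+-] → (0.7375, 1.98, 0.9853)–(1.25, 1.98, 0.9853)  len=0.5125
  (v6,v5,v4) [-+-] → (1.25, -1.1682, 0.9853)–(1.25, -1.98, 0.9853)  len=0.8118
  (v7,v5,v6) [++-] → (1.25, -1.1682, 0.9853)–(1.25, 1.98, 0.9853)  len=3.1482

Chained into 1 loop(s):
  loop 1: 8 segments, perimeter = 12.9200
Total perimeter = 12.920


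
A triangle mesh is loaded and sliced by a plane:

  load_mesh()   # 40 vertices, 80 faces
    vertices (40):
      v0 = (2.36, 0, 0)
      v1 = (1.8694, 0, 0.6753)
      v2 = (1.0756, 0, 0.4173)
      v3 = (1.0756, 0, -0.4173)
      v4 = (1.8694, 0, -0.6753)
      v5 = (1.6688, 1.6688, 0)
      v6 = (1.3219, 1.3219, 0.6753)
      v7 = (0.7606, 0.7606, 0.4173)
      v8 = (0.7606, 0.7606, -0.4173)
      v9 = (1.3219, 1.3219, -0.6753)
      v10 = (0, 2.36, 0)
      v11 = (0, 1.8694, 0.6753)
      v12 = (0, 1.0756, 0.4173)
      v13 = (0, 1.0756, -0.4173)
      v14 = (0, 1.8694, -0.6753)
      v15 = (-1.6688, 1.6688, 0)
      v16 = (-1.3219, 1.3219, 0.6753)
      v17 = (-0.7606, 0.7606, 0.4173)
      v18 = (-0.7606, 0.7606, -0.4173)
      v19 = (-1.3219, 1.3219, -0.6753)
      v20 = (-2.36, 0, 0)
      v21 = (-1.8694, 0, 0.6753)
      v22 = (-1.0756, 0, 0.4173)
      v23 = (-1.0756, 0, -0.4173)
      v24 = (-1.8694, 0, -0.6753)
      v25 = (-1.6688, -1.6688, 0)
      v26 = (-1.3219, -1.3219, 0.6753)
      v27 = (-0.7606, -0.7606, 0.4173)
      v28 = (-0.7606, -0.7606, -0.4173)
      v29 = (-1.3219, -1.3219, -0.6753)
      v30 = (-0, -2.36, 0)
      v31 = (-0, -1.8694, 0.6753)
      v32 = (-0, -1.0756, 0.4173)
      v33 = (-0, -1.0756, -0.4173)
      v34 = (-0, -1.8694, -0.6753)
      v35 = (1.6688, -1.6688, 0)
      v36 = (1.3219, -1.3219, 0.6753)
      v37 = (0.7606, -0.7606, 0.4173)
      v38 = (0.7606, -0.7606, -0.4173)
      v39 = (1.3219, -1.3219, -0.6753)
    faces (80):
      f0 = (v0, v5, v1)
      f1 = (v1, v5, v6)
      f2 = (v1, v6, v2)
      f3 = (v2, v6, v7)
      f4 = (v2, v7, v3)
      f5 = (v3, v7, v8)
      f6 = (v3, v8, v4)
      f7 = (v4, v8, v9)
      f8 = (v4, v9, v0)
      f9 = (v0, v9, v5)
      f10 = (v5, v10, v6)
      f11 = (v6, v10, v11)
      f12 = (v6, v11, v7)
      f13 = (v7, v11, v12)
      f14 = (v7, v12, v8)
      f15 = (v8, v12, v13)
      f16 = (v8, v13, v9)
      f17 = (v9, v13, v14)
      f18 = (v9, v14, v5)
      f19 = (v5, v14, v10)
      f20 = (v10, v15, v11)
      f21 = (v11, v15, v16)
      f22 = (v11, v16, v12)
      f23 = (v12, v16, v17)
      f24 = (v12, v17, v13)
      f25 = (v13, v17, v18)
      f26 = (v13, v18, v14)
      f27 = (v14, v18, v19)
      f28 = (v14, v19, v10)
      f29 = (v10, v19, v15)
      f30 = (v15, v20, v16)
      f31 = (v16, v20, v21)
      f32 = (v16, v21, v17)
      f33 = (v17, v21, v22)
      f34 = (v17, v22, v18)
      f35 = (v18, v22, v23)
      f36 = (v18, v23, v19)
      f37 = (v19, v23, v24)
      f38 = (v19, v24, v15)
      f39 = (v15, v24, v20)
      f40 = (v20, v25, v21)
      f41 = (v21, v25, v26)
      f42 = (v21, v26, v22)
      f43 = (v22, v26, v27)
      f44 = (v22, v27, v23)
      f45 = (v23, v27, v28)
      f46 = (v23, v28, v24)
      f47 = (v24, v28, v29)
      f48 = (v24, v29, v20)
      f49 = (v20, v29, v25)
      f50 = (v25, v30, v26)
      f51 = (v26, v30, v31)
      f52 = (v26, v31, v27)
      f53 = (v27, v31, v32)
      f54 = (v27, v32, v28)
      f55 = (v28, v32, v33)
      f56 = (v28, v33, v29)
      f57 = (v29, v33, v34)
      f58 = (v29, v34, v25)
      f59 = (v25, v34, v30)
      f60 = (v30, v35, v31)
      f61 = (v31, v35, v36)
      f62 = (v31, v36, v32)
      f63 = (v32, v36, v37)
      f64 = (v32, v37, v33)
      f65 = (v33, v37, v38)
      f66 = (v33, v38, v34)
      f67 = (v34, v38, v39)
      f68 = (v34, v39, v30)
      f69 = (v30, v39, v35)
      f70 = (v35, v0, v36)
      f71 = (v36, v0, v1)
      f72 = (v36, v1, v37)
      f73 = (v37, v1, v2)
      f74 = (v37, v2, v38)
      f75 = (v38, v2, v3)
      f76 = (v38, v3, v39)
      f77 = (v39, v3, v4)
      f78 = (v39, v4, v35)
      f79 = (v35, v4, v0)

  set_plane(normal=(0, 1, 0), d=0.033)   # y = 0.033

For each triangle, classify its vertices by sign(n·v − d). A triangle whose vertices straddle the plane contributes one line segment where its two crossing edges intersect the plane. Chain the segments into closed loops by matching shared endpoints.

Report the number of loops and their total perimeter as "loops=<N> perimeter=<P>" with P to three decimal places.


loops=2 perimeter=8.347

Straddling triangles (20 of 80):
  (v0,v5,v1) [-+-] → (2.34633, 0.033, 0)–(1.86543, 0.033, 0.661946)  len=0.8182
  (v1,v5,v6) [-++] → (1.86543, 0.033, 0.661946)–(1.85573, 0.033, 0.6753)  len=0.0165
  (v1,v6,v2) [-+-] → (1.85573, 0.033, 0.6753)–(1.08175, 0.033, 0.423741)  len=0.8138
  (v2,v6,v7) [-++] → (1.08175, 0.033, 0.423741)–(1.06193, 0.033, 0.4173)  len=0.0208
  (v2,v7,v3) [-+-] → (1.06193, 0.033, 0.4173)–(1.06193, 0.033, -0.381089)  len=0.7984
  (v3,v7,v8) [-++] → (1.06193, 0.033, -0.381089)–(1.06193, 0.033, -0.4173)  len=0.0362
  (v3,v8,v4) [-+-] → (1.06193, 0.033, -0.4173)–(1.82129, 0.033, -0.664106)  len=0.7985
  (v4,v8,v9) [-++] → (1.82129, 0.033, -0.664106)–(1.85573, 0.033, -0.6753)  len=0.0362
  (v4,v9,v0) [-+-] → (1.85573, 0.033, -0.6753)–(2.33408, 0.033, -0.0168582)  len=0.8139
  (v0,v9,v5) [-++] → (2.33408, 0.033, -0.0168582)–(2.34633, 0.033, 0)  len=0.0208
  (v15,v20,v16) [+-+] → (-2.34633, 0.033, 0)–(-2.33408, 0.033, 0.0168582)  len=0.0208
  (v16,v20,v21) [+--] → (-2.33408, 0.033, 0.0168582)–(-1.85573, 0.033, 0.6753)  len=0.8139
  (v16,v21,v17) [+-+] → (-1.85573, 0.033, 0.6753)–(-1.82129, 0.033, 0.664106)  len=0.0362
  (v17,v21,v22) [+--] → (-1.82129, 0.033, 0.664106)–(-1.06193, 0.033, 0.4173)  len=0.7985
  (v17,v22,v18) [+-+] → (-1.06193, 0.033, 0.4173)–(-1.06193, 0.033, 0.381089)  len=0.0362
  (v18,v22,v23) [+--] → (-1.06193, 0.033, 0.381089)–(-1.06193, 0.033, -0.4173)  len=0.7984
  (v18,v23,v19) [+-+] → (-1.06193, 0.033, -0.4173)–(-1.08175, 0.033, -0.423741)  len=0.0208
  (v19,v23,v24) [+--] → (-1.08175, 0.033, -0.423741)–(-1.85573, 0.033, -0.6753)  len=0.8138
  (v19,v24,v15) [+-+] → (-1.85573, 0.033, -0.6753)–(-1.86543, 0.033, -0.661946)  len=0.0165
  (v15,v24,v20) [+--] → (-1.86543, 0.033, -0.661946)–(-2.34633, 0.033, 0)  len=0.8182

Chained into 2 loop(s):
  loop 1: 10 segments, perimeter = 4.1733
  loop 2: 10 segments, perimeter = 4.1733
Total perimeter = 8.347


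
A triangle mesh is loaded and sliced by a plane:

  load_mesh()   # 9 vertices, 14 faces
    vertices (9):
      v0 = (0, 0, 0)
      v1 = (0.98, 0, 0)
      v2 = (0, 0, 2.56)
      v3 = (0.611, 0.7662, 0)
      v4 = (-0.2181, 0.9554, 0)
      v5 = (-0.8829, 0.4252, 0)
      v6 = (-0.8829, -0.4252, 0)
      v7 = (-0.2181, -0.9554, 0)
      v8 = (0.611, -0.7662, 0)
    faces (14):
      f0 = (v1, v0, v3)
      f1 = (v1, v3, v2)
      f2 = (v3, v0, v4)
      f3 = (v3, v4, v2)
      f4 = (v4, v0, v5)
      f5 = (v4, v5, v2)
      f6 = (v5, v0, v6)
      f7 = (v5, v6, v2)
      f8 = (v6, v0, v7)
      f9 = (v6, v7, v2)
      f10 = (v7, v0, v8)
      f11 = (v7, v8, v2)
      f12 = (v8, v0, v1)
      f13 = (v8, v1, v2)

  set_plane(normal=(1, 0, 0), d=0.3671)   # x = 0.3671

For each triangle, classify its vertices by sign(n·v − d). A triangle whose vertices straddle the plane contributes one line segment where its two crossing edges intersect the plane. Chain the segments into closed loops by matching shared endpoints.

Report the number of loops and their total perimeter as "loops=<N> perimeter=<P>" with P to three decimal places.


Straddling triangles (8 of 14):
  (v1,v0,v3) [+-+] → (0.3671, 0, 0)–(0.3671, 0.460347, 0)  len=0.4603
  (v1,v3,v2) [++-] → (0.3671, 0.460347, 1.02191)–(0.3671, 0, 1.60104)  len=0.7398
  (v3,v0,v4) [+--] → (0.3671, 0.460347, 0)–(0.3671, 0.821858, 0)  len=0.3615
  (v3,v4,v2) [+--] → (0.3671, 0.821858, 0)–(0.3671, 0.460347, 1.02191)  len=1.0840
  (v7,v0,v8) [--+] → (0.3671, -0.460347, 0)–(0.3671, -0.821858, 0)  len=0.3615
  (v7,v8,v2) [-+-] → (0.3671, -0.821858, 0)–(0.3671, -0.460347, 1.02191)  len=1.0840
  (v8,v0,v1) [+-+] → (0.3671, -0.460347, 0)–(0.3671, 0, 0)  len=0.4603
  (v8,v1,v2) [++-] → (0.3671, 0, 1.60104)–(0.3671, -0.460347, 1.02191)  len=0.7398

Chained into 1 loop(s):
  loop 1: 8 segments, perimeter = 5.2913
Total perimeter = 5.291

loops=1 perimeter=5.291


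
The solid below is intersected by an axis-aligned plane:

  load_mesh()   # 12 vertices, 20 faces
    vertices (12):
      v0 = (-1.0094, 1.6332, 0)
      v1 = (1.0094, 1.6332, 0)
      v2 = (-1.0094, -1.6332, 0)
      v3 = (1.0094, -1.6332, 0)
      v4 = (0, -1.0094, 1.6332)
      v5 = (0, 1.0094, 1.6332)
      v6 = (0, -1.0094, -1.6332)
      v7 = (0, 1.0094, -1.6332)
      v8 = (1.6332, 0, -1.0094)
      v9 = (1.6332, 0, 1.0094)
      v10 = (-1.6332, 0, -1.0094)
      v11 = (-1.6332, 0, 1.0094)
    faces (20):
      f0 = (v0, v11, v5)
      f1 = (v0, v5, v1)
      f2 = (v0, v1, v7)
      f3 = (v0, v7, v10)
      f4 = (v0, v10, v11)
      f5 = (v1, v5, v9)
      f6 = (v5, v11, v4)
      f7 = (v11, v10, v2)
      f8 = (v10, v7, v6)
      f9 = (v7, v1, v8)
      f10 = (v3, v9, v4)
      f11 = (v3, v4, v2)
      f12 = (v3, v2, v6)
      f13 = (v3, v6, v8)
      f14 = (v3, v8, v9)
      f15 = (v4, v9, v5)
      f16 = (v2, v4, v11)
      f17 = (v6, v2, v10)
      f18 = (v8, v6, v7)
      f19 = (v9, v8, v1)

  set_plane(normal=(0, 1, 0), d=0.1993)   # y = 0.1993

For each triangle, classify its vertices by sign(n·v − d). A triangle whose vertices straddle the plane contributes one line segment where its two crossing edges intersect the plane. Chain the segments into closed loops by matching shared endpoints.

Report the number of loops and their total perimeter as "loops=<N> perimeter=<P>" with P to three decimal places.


loops=1 perimeter=10.551

Straddling triangles (10 of 20):
  (v0,v11,v5) [+-+] → (-1.55708, 0.1993, 0.886223)–(-1.31073, 0.1993, 1.13257)  len=0.3484
  (v0,v7,v10) [++-] → (-1.31073, 0.1993, -1.13257)–(-1.55708, 0.1993, -0.886223)  len=0.3484
  (v0,v10,v11) [+--] → (-1.55708, 0.1993, -0.886223)–(-1.55708, 0.1993, 0.886223)  len=1.7724
  (v1,v5,v9) [++-] → (1.31073, 0.1993, 1.13257)–(1.55708, 0.1993, 0.886223)  len=0.3484
  (v5,v11,v4) [+--] → (-1.31073, 0.1993, 1.13257)–(0, 0.1993, 1.6332)  len=1.4031
  (v10,v7,v6) [-+-] → (-1.31073, 0.1993, -1.13257)–(0, 0.1993, -1.6332)  len=1.4031
  (v7,v1,v8) [++-] → (1.55708, 0.1993, -0.886223)–(1.31073, 0.1993, -1.13257)  len=0.3484
  (v4,v9,v5) [--+] → (1.31073, 0.1993, 1.13257)–(0, 0.1993, 1.6332)  len=1.4031
  (v8,v6,v7) [--+] → (0, 0.1993, -1.6332)–(1.31073, 0.1993, -1.13257)  len=1.4031
  (v9,v8,v1) [--+] → (1.55708, 0.1993, -0.886223)–(1.55708, 0.1993, 0.886223)  len=1.7724

Chained into 1 loop(s):
  loop 1: 10 segments, perimeter = 10.5508
Total perimeter = 10.551


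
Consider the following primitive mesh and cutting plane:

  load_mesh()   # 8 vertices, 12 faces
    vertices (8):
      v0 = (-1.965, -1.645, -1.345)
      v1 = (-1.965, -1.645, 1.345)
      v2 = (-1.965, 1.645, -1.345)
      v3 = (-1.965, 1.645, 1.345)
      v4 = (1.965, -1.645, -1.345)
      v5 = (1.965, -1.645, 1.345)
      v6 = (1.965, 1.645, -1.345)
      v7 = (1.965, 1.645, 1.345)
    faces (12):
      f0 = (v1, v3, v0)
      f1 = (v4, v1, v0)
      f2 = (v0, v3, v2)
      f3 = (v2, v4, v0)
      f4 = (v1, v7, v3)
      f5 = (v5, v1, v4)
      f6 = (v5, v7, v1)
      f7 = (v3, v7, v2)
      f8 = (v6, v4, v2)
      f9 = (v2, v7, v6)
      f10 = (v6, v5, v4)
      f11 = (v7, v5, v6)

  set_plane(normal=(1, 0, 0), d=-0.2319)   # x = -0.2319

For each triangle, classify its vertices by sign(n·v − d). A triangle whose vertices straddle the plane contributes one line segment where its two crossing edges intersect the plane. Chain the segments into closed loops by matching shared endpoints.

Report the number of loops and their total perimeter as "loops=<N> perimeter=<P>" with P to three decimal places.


loops=1 perimeter=11.960

Straddling triangles (8 of 12):
  (v4,v1,v0) [+--] → (-0.2319, -1.645, 0.158731)–(-0.2319, -1.645, -1.345)  len=1.5037
  (v2,v4,v0) [-+-] → (-0.2319, 0.194135, -1.345)–(-0.2319, -1.645, -1.345)  len=1.8391
  (v1,v7,v3) [-+-] → (-0.2319, -0.194135, 1.345)–(-0.2319, 1.645, 1.345)  len=1.8391
  (v5,v1,v4) [+-+] → (-0.2319, -1.645, 1.345)–(-0.2319, -1.645, 0.158731)  len=1.1863
  (v5,v7,v1) [++-] → (-0.2319, -0.194135, 1.345)–(-0.2319, -1.645, 1.345)  len=1.4509
  (v3,v7,v2) [-+-] → (-0.2319, 1.645, 1.345)–(-0.2319, 1.645, -0.158731)  len=1.5037
  (v6,v4,v2) [++-] → (-0.2319, 0.194135, -1.345)–(-0.2319, 1.645, -1.345)  len=1.4509
  (v2,v7,v6) [-++] → (-0.2319, 1.645, -0.158731)–(-0.2319, 1.645, -1.345)  len=1.1863

Chained into 1 loop(s):
  loop 1: 8 segments, perimeter = 11.9600
Total perimeter = 11.960


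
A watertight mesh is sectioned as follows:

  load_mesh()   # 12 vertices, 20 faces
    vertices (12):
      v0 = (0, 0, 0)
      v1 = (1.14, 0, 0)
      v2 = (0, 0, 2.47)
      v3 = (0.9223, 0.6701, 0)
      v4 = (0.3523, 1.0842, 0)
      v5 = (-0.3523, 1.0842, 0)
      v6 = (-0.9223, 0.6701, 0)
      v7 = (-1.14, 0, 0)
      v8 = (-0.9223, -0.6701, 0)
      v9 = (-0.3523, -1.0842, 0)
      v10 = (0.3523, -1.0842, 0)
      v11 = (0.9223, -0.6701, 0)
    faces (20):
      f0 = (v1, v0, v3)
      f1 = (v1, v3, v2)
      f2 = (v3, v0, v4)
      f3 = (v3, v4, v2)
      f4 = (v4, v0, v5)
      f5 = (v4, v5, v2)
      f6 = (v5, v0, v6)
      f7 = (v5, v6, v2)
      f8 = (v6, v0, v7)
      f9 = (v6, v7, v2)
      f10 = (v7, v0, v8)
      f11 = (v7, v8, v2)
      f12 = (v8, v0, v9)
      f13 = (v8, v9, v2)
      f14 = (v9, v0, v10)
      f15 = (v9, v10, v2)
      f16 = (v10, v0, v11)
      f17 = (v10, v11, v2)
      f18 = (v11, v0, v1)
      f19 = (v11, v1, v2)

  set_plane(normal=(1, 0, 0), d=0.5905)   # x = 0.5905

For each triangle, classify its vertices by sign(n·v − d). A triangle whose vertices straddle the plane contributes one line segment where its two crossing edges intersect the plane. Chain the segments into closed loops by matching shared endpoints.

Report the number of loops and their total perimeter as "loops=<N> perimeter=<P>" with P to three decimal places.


Straddling triangles (8 of 20):
  (v1,v0,v3) [+-+] → (0.5905, 0, 0)–(0.5905, 0.42903, 0)  len=0.4290
  (v1,v3,v2) [++-] → (0.5905, 0.42903, 0.888589)–(0.5905, 0, 1.19058)  len=0.5247
  (v3,v0,v4) [+--] → (0.5905, 0.42903, 0)–(0.5905, 0.91115, 0)  len=0.4821
  (v3,v4,v2) [+--] → (0.5905, 0.91115, 0)–(0.5905, 0.42903, 0.888589)  len=1.0110
  (v10,v0,v11) [--+] → (0.5905, -0.42903, 0)–(0.5905, -0.91115, 0)  len=0.4821
  (v10,v11,v2) [-+-] → (0.5905, -0.91115, 0)–(0.5905, -0.42903, 0.888589)  len=1.0110
  (v11,v0,v1) [+-+] → (0.5905, -0.42903, 0)–(0.5905, 0, 0)  len=0.4290
  (v11,v1,v2) [++-] → (0.5905, 0, 1.19058)–(0.5905, -0.42903, 0.888589)  len=0.5247

Chained into 1 loop(s):
  loop 1: 8 segments, perimeter = 4.8935
Total perimeter = 4.894

loops=1 perimeter=4.894


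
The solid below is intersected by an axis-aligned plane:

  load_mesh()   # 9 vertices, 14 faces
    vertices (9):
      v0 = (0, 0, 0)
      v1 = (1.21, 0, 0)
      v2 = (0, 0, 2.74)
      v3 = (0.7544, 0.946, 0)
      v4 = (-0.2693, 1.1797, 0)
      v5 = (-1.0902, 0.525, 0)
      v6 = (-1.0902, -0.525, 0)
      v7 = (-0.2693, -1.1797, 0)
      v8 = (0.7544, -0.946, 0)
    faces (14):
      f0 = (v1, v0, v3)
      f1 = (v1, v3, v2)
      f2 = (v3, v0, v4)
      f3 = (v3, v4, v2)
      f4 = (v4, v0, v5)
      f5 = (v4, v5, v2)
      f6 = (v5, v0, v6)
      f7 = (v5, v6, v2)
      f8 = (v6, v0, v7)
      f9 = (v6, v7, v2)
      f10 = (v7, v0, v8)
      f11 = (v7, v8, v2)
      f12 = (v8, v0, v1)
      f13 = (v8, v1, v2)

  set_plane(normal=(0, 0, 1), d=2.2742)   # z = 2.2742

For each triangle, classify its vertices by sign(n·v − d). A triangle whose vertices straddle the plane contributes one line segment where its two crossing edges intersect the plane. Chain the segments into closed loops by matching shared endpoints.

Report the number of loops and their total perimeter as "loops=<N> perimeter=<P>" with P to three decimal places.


Straddling triangles (7 of 14):
  (v1,v3,v2) [--+] → (0.128248, 0.16082, 2.2742)–(0.2057, 0, 2.2742)  len=0.1785
  (v3,v4,v2) [--+] → (-0.045781, 0.200549, 2.2742)–(0.128248, 0.16082, 2.2742)  len=0.1785
  (v4,v5,v2) [--+] → (-0.185334, 0.08925, 2.2742)–(-0.045781, 0.200549, 2.2742)  len=0.1785
  (v5,v6,v2) [--+] → (-0.185334, -0.08925, 2.2742)–(-0.185334, 0.08925, 2.2742)  len=0.1785
  (v6,v7,v2) [--+] → (-0.045781, -0.200549, 2.2742)–(-0.185334, -0.08925, 2.2742)  len=0.1785
  (v7,v8,v2) [--+] → (0.128248, -0.16082, 2.2742)–(-0.045781, -0.200549, 2.2742)  len=0.1785
  (v8,v1,v2) [--+] → (0.2057, 0, 2.2742)–(0.128248, -0.16082, 2.2742)  len=0.1785

Chained into 1 loop(s):
  loop 1: 7 segments, perimeter = 1.2495
Total perimeter = 1.250

loops=1 perimeter=1.250


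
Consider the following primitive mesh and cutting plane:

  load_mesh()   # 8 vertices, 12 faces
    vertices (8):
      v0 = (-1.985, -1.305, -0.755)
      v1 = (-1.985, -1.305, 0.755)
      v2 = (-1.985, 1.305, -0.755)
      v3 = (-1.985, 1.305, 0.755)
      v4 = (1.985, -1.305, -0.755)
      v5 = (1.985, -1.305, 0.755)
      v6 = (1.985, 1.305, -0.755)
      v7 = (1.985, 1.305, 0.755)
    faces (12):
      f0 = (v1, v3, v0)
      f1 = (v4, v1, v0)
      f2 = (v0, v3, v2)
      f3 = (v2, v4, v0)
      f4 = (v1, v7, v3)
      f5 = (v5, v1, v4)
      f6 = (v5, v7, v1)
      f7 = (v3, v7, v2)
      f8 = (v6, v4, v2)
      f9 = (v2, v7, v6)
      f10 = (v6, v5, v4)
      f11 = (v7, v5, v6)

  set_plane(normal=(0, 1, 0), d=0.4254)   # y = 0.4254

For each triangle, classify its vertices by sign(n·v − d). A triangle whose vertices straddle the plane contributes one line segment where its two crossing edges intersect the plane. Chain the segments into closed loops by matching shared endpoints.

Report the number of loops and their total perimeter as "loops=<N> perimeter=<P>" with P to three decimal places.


loops=1 perimeter=10.960

Straddling triangles (8 of 12):
  (v1,v3,v0) [-+-] → (-1.985, 0.4254, 0.755)–(-1.985, 0.4254, 0.246113)  len=0.5089
  (v0,v3,v2) [-++] → (-1.985, 0.4254, 0.246113)–(-1.985, 0.4254, -0.755)  len=1.0011
  (v2,v4,v0) [+--] → (-0.647064, 0.4254, -0.755)–(-1.985, 0.4254, -0.755)  len=1.3379
  (v1,v7,v3) [-++] → (0.647064, 0.4254, 0.755)–(-1.985, 0.4254, 0.755)  len=2.6321
  (v5,v7,v1) [-+-] → (1.985, 0.4254, 0.755)–(0.647064, 0.4254, 0.755)  len=1.3379
  (v6,v4,v2) [+-+] → (1.985, 0.4254, -0.755)–(-0.647064, 0.4254, -0.755)  len=2.6321
  (v6,v5,v4) [+--] → (1.985, 0.4254, -0.246113)–(1.985, 0.4254, -0.755)  len=0.5089
  (v7,v5,v6) [+-+] → (1.985, 0.4254, 0.755)–(1.985, 0.4254, -0.246113)  len=1.0011

Chained into 1 loop(s):
  loop 1: 8 segments, perimeter = 10.9600
Total perimeter = 10.960


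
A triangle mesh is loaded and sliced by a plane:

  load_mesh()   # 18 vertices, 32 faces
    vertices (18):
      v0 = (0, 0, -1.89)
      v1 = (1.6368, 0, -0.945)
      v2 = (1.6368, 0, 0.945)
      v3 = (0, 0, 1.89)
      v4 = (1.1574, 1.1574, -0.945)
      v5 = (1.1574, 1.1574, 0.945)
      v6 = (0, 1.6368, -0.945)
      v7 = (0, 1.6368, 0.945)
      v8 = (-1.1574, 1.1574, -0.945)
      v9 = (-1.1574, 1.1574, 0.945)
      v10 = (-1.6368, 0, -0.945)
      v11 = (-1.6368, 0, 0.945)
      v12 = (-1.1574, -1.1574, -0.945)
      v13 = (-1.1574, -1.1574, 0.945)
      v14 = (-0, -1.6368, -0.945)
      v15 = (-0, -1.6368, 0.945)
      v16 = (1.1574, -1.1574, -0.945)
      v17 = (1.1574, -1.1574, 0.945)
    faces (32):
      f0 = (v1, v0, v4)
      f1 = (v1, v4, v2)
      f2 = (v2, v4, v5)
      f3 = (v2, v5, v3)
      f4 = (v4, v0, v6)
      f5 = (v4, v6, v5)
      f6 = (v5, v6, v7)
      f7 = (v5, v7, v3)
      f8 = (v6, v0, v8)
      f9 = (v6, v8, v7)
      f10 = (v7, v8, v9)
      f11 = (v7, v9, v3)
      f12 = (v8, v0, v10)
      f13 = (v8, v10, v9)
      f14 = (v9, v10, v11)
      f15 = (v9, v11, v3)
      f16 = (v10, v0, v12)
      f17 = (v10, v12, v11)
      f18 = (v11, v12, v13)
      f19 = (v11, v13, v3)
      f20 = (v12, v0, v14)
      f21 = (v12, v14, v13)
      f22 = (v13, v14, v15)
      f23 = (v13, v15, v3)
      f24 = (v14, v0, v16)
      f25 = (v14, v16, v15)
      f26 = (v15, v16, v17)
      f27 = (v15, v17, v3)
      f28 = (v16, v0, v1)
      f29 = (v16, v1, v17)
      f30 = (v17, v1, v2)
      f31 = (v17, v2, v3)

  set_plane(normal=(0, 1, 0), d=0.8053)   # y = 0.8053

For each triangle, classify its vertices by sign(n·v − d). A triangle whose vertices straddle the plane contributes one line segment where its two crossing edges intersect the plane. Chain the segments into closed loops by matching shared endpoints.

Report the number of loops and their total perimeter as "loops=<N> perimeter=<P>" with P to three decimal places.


Straddling triangles (12 of 32):
  (v1,v0,v4) [--+] → (0.8053, 0.8053, -1.23248)–(1.30324, 0.8053, -0.945)  len=0.5750
  (v1,v4,v2) [-+-] → (1.30324, 0.8053, -0.945)–(1.30324, 0.8053, -0.370031)  len=0.5750
  (v2,v4,v5) [-++] → (1.30324, 0.8053, -0.370031)–(1.30324, 0.8053, 0.945)  len=1.3150
  (v2,v5,v3) [-+-] → (1.30324, 0.8053, 0.945)–(0.8053, 0.8053, 1.23248)  len=0.5750
  (v4,v0,v6) [+-+] → (0.8053, 0.8053, -1.23248)–(0, 0.8053, -1.42506)  len=0.8280
  (v5,v7,v3) [++-] → (0, 0.8053, 1.42506)–(0.8053, 0.8053, 1.23248)  len=0.8280
  (v6,v0,v8) [+-+] → (0, 0.8053, -1.42506)–(-0.8053, 0.8053, -1.23248)  len=0.8280
  (v7,v9,v3) [++-] → (-0.8053, 0.8053, 1.23248)–(0, 0.8053, 1.42506)  len=0.8280
  (v8,v0,v10) [+--] → (-0.8053, 0.8053, -1.23248)–(-1.30324, 0.8053, -0.945)  len=0.5750
  (v8,v10,v9) [+-+] → (-1.30324, 0.8053, -0.945)–(-1.30324, 0.8053, 0.370031)  len=1.3150
  (v9,v10,v11) [+--] → (-1.30324, 0.8053, 0.370031)–(-1.30324, 0.8053, 0.945)  len=0.5750
  (v9,v11,v3) [+--] → (-1.30324, 0.8053, 0.945)–(-0.8053, 0.8053, 1.23248)  len=0.5750

Chained into 1 loop(s):
  loop 1: 12 segments, perimeter = 9.3919
Total perimeter = 9.392

loops=1 perimeter=9.392


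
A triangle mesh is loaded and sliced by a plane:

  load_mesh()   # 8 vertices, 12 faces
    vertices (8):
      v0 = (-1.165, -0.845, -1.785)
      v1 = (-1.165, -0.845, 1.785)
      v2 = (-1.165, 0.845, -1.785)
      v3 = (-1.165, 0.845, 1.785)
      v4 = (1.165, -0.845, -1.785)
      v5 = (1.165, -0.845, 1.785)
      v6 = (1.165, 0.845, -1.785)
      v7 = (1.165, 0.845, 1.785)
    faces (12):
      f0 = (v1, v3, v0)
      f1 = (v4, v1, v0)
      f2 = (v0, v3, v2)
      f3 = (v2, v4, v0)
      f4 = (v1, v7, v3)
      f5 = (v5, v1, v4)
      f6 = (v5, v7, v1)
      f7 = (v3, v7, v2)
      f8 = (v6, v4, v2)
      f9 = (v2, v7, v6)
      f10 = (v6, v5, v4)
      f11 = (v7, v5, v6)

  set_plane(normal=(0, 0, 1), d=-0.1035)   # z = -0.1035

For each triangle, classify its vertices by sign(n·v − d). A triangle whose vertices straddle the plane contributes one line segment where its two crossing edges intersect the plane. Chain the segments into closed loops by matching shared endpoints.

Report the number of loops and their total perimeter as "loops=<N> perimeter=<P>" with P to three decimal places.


Straddling triangles (8 of 12):
  (v1,v3,v0) [++-] → (-1.165, -0.0489958, -0.1035)–(-1.165, -0.845, -0.1035)  len=0.7960
  (v4,v1,v0) [-+-] → (0.0675504, -0.845, -0.1035)–(-1.165, -0.845, -0.1035)  len=1.2326
  (v0,v3,v2) [-+-] → (-1.165, -0.0489958, -0.1035)–(-1.165, 0.845, -0.1035)  len=0.8940
  (v5,v1,v4) [++-] → (0.0675504, -0.845, -0.1035)–(1.165, -0.845, -0.1035)  len=1.0974
  (v3,v7,v2) [++-] → (-0.0675504, 0.845, -0.1035)–(-1.165, 0.845, -0.1035)  len=1.0974
  (v2,v7,v6) [-+-] → (-0.0675504, 0.845, -0.1035)–(1.165, 0.845, -0.1035)  len=1.2326
  (v6,v5,v4) [-+-] → (1.165, 0.0489958, -0.1035)–(1.165, -0.845, -0.1035)  len=0.8940
  (v7,v5,v6) [++-] → (1.165, 0.0489958, -0.1035)–(1.165, 0.845, -0.1035)  len=0.7960

Chained into 1 loop(s):
  loop 1: 8 segments, perimeter = 8.0400
Total perimeter = 8.040

loops=1 perimeter=8.040


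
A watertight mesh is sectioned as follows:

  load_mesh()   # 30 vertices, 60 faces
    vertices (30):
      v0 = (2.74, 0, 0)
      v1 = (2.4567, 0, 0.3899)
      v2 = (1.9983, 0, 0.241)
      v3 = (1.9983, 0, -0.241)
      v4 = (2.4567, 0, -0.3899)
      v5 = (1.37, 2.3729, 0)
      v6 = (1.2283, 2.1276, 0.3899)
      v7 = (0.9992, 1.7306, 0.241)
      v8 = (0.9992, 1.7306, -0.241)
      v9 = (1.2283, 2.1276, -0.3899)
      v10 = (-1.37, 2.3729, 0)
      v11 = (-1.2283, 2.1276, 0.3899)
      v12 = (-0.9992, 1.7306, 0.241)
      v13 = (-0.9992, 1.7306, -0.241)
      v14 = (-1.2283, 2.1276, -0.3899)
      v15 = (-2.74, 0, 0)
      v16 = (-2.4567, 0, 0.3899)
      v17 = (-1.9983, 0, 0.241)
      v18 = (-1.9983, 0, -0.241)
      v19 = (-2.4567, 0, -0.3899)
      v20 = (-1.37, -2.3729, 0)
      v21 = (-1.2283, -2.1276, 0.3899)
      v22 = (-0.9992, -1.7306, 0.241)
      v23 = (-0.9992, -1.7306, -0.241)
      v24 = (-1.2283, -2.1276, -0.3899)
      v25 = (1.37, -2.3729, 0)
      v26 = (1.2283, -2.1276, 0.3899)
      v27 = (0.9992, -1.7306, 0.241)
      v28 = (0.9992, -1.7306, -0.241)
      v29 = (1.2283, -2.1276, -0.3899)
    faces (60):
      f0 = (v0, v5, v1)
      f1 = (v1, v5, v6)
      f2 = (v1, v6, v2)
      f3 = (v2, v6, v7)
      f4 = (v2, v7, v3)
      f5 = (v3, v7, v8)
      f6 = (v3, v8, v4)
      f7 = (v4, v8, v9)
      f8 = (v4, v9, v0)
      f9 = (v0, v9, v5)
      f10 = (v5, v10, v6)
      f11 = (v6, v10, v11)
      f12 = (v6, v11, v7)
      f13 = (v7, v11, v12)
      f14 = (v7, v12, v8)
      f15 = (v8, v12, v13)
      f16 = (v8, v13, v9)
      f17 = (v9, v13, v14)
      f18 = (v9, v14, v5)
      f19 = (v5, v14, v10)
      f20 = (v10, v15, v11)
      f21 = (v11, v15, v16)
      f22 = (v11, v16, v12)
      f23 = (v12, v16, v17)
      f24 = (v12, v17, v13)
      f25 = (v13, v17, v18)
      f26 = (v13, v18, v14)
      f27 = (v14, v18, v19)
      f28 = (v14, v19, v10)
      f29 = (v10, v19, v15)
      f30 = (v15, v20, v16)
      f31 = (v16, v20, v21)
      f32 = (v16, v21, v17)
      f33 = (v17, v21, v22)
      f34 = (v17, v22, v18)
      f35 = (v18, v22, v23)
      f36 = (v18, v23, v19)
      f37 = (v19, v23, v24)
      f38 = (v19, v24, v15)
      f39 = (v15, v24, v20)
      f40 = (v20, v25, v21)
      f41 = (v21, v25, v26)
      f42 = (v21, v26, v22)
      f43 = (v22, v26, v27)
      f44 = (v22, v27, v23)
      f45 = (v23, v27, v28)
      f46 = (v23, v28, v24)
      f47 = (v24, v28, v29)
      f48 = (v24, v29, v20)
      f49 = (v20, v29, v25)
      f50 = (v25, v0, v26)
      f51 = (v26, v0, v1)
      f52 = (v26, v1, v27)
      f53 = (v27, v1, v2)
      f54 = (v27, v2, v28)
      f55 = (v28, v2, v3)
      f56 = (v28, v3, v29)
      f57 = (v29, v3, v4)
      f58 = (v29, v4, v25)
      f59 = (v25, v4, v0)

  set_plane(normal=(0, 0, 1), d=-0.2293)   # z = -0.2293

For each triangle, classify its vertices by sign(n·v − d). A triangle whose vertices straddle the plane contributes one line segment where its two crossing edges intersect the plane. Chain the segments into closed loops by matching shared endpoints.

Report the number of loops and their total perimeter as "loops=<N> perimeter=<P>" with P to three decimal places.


loops=2 perimeter=27.430

Straddling triangles (24 of 60):
  (v2,v7,v3) [++-] → (1.97405, 0.0420083, -0.2293)–(1.9983, 0, -0.2293)  len=0.0485
  (v3,v7,v8) [-+-] → (1.97405, 0.0420083, -0.2293)–(0.9992, 1.7306, -0.2293)  len=1.9498
  (v4,v9,v0) [--+] → (1.85097, 1.25124, -0.2293)–(2.57339, 0, -0.2293)  len=1.4448
  (v0,v9,v5) [+-+] → (1.85097, 1.25124, -0.2293)–(1.28667, 2.22864, -0.2293)  len=1.1286
  (v7,v12,v8) [++-] → (0.950691, 1.7306, -0.2293)–(0.9992, 1.7306, -0.2293)  len=0.0485
  (v8,v12,v13) [-+-] → (0.950691, 1.7306, -0.2293)–(-0.9992, 1.7306, -0.2293)  len=1.9499
  (v9,v14,v5) [--+] → (-0.158059, 2.22864, -0.2293)–(1.28667, 2.22864, -0.2293)  len=1.4447
  (v5,v14,v10) [+-+] → (-0.158059, 2.22864, -0.2293)–(-1.28667, 2.22864, -0.2293)  len=1.1286
  (v12,v17,v13) [++-] → (-1.02345, 1.68859, -0.2293)–(-0.9992, 1.7306, -0.2293)  len=0.0485
  (v13,v17,v18) [-+-] → (-1.02345, 1.68859, -0.2293)–(-1.9983, 0, -0.2293)  len=1.9498
  (v14,v19,v10) [--+] → (-2.00909, 0.977399, -0.2293)–(-1.28667, 2.22864, -0.2293)  len=1.4448
  (v10,v19,v15) [+-+] → (-2.00909, 0.977399, -0.2293)–(-2.57339, 0, -0.2293)  len=1.1286
  (v17,v22,v18) [++-] → (-1.97405, -0.0420083, -0.2293)–(-1.9983, 0, -0.2293)  len=0.0485
  (v18,v22,v23) [-+-] → (-1.97405, -0.0420083, -0.2293)–(-0.9992, -1.7306, -0.2293)  len=1.9498
  (v19,v24,v15) [--+] → (-1.85097, -1.25124, -0.2293)–(-2.57339, 0, -0.2293)  len=1.4448
  (v15,v24,v20) [+-+] → (-1.85097, -1.25124, -0.2293)–(-1.28667, -2.22864, -0.2293)  len=1.1286
  (v22,v27,v23) [++-] → (-0.950691, -1.7306, -0.2293)–(-0.9992, -1.7306, -0.2293)  len=0.0485
  (v23,v27,v28) [-+-] → (-0.950691, -1.7306, -0.2293)–(0.9992, -1.7306, -0.2293)  len=1.9499
  (v24,v29,v20) [--+] → (0.158059, -2.22864, -0.2293)–(-1.28667, -2.22864, -0.2293)  len=1.4447
  (v20,v29,v25) [+-+] → (0.158059, -2.22864, -0.2293)–(1.28667, -2.22864, -0.2293)  len=1.1286
  (v27,v2,v28) [++-] → (1.02345, -1.68859, -0.2293)–(0.9992, -1.7306, -0.2293)  len=0.0485
  (v28,v2,v3) [-+-] → (1.02345, -1.68859, -0.2293)–(1.9983, 0, -0.2293)  len=1.9498
  (v29,v4,v25) [--+] → (2.00909, -0.977399, -0.2293)–(1.28667, -2.22864, -0.2293)  len=1.4448
  (v25,v4,v0) [+-+] → (2.00909, -0.977399, -0.2293)–(2.57339, 0, -0.2293)  len=1.1286

Chained into 2 loop(s):
  loop 1: 12 segments, perimeter = 11.9900
  loop 2: 12 segments, perimeter = 15.4403
Total perimeter = 27.430


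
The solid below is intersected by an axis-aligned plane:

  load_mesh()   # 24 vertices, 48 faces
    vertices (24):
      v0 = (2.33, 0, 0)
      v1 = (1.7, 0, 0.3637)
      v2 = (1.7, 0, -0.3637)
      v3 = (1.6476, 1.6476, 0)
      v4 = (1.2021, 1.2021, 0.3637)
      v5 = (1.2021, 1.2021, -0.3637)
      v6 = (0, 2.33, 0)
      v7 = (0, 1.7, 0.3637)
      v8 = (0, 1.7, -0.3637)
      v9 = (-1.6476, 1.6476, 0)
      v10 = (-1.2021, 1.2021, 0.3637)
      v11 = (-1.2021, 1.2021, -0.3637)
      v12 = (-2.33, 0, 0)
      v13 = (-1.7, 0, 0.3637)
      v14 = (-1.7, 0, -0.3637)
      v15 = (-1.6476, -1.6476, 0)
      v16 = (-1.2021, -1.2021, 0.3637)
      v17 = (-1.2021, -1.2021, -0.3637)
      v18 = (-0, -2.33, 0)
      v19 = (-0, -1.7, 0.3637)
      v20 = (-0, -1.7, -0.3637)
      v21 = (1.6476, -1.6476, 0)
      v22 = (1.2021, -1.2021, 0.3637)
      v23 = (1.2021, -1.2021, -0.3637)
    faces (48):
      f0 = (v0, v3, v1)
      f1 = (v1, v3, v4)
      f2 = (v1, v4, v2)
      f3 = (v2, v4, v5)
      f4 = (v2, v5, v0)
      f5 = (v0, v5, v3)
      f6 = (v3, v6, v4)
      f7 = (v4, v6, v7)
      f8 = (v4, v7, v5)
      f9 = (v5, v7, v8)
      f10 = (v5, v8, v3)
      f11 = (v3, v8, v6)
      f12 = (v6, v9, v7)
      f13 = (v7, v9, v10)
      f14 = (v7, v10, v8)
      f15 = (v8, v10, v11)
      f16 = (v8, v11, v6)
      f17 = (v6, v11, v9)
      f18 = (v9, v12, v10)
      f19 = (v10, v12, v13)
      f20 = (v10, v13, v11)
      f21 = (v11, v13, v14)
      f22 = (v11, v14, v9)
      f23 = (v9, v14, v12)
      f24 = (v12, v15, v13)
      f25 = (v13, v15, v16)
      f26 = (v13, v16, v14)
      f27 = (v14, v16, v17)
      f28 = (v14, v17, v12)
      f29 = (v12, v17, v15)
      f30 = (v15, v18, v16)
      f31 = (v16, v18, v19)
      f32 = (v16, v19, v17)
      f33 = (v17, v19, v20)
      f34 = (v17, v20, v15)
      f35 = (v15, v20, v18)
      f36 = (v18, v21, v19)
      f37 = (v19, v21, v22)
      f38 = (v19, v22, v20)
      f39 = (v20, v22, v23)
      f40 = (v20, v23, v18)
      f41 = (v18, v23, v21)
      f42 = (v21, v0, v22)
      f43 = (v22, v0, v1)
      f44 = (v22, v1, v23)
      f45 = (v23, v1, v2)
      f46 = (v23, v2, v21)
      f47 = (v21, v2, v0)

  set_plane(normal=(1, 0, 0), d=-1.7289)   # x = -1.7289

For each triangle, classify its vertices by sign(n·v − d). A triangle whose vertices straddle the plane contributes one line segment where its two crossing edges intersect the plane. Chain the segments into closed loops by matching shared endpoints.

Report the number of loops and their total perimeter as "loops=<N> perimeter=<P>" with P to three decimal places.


Straddling triangles (6 of 48):
  (v9,v12,v10) [+-+] → (-1.7289, 1.45131, 0)–(-1.7289, 0.640644, 0.193829)  len=0.8335
  (v10,v12,v13) [+-+] → (-1.7289, 0.640644, 0.193829)–(-1.7289, 0, 0.347016)  len=0.6587
  (v9,v14,v12) [++-] → (-1.7289, 0, -0.347016)–(-1.7289, 1.45131, 0)  len=1.4922
  (v12,v15,v13) [-++] → (-1.7289, -1.45131, 0)–(-1.7289, 0, 0.347016)  len=1.4922
  (v14,v17,v12) [++-] → (-1.7289, -0.640644, -0.193829)–(-1.7289, 0, -0.347016)  len=0.6587
  (v12,v17,v15) [-++] → (-1.7289, -0.640644, -0.193829)–(-1.7289, -1.45131, 0)  len=0.8335

Chained into 1 loop(s):
  loop 1: 6 segments, perimeter = 5.9689
Total perimeter = 5.969

loops=1 perimeter=5.969


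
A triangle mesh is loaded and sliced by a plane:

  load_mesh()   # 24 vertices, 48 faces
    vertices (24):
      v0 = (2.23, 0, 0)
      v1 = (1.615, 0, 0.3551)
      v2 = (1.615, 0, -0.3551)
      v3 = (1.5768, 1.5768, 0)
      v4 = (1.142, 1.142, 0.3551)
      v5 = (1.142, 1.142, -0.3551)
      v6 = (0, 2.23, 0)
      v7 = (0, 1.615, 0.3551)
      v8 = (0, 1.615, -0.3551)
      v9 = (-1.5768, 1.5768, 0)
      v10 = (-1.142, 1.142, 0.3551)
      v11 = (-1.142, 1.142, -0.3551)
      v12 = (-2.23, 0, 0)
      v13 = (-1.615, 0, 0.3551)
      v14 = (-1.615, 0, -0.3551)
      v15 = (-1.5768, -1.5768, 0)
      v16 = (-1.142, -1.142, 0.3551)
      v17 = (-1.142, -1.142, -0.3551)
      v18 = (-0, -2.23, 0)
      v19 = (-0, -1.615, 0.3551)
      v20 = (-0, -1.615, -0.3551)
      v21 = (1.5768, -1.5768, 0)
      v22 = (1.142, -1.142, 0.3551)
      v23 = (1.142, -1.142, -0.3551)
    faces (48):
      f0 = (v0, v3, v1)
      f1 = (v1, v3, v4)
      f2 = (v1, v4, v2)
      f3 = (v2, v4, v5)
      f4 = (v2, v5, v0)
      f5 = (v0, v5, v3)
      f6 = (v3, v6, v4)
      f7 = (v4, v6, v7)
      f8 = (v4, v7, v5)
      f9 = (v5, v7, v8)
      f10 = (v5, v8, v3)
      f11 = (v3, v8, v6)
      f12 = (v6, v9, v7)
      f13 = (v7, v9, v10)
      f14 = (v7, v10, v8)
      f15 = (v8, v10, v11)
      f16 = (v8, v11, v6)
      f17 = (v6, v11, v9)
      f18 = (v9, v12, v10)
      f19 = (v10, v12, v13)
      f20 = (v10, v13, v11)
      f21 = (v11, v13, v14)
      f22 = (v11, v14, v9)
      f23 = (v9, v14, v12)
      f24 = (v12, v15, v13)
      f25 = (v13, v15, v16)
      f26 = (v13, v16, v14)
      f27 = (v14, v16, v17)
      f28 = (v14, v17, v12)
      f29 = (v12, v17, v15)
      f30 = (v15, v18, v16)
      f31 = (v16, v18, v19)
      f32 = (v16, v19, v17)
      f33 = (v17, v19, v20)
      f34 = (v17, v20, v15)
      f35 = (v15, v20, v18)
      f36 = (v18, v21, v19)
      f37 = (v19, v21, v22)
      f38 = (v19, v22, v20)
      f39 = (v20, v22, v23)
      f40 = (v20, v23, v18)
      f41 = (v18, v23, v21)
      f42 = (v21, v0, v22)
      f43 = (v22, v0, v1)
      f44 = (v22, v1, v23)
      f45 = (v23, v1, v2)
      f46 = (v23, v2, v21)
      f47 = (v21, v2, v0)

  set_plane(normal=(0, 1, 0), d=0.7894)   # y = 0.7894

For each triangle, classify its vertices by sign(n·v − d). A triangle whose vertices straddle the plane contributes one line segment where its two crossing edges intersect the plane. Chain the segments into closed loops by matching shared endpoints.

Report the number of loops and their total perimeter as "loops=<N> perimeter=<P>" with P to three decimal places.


loops=2 perimeter=4.261

Straddling triangles (12 of 48):
  (v0,v3,v1) [-+-] → (1.90299, 0.7894, 0)–(1.59588, 0.7894, 0.177325)  len=0.3546
  (v1,v3,v4) [-++] → (1.59588, 0.7894, 0.177325)–(1.28804, 0.7894, 0.3551)  len=0.3555
  (v1,v4,v2) [-+-] → (1.28804, 0.7894, 0.3551)–(1.28804, 0.7894, 0.135821)  len=0.2193
  (v2,v4,v5) [-++] → (1.28804, 0.7894, 0.135821)–(1.28804, 0.7894, -0.3551)  len=0.4909
  (v2,v5,v0) [-+-] → (1.28804, 0.7894, -0.3551)–(1.47793, 0.7894, -0.245461)  len=0.2193
  (v0,v5,v3) [-++] → (1.47793, 0.7894, -0.245461)–(1.90299, 0.7894, 0)  len=0.4908
  (v9,v12,v10) [+-+] → (-1.90299, 0.7894, 0)–(-1.47793, 0.7894, 0.245461)  len=0.4908
  (v10,v12,v13) [+--] → (-1.47793, 0.7894, 0.245461)–(-1.28804, 0.7894, 0.3551)  len=0.2193
  (v10,v13,v11) [+-+] → (-1.28804, 0.7894, 0.3551)–(-1.28804, 0.7894, -0.135821)  len=0.4909
  (v11,v13,v14) [+--] → (-1.28804, 0.7894, -0.135821)–(-1.28804, 0.7894, -0.3551)  len=0.2193
  (v11,v14,v9) [+-+] → (-1.28804, 0.7894, -0.3551)–(-1.59588, 0.7894, -0.177325)  len=0.3555
  (v9,v14,v12) [+--] → (-1.59588, 0.7894, -0.177325)–(-1.90299, 0.7894, 0)  len=0.3546

Chained into 2 loop(s):
  loop 1: 6 segments, perimeter = 2.1304
  loop 2: 6 segments, perimeter = 2.1304
Total perimeter = 4.261
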